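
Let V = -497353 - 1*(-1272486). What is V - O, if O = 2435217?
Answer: -1660084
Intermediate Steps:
V = 775133 (V = -497353 + 1272486 = 775133)
V - O = 775133 - 1*2435217 = 775133 - 2435217 = -1660084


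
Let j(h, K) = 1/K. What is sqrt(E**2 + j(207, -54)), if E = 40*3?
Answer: sqrt(4665594)/18 ≈ 120.00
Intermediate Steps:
E = 120
sqrt(E**2 + j(207, -54)) = sqrt(120**2 + 1/(-54)) = sqrt(14400 - 1/54) = sqrt(777599/54) = sqrt(4665594)/18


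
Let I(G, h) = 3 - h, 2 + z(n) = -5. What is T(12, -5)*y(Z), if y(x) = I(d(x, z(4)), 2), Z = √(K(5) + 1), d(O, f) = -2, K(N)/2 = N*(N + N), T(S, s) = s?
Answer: -5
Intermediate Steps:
z(n) = -7 (z(n) = -2 - 5 = -7)
K(N) = 4*N² (K(N) = 2*(N*(N + N)) = 2*(N*(2*N)) = 2*(2*N²) = 4*N²)
Z = √101 (Z = √(4*5² + 1) = √(4*25 + 1) = √(100 + 1) = √101 ≈ 10.050)
y(x) = 1 (y(x) = 3 - 1*2 = 3 - 2 = 1)
T(12, -5)*y(Z) = -5*1 = -5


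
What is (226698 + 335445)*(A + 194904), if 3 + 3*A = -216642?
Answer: 68968762527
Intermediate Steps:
A = -72215 (A = -1 + (⅓)*(-216642) = -1 - 72214 = -72215)
(226698 + 335445)*(A + 194904) = (226698 + 335445)*(-72215 + 194904) = 562143*122689 = 68968762527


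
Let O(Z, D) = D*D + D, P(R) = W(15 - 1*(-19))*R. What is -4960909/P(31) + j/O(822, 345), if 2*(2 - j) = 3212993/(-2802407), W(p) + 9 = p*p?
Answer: -3319079020589951723/23789291633779260 ≈ -139.52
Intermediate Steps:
W(p) = -9 + p² (W(p) = -9 + p*p = -9 + p²)
P(R) = 1147*R (P(R) = (-9 + (15 - 1*(-19))²)*R = (-9 + (15 + 19)²)*R = (-9 + 34²)*R = (-9 + 1156)*R = 1147*R)
O(Z, D) = D + D² (O(Z, D) = D² + D = D + D²)
j = 14422621/5604814 (j = 2 - 3212993/(2*(-2802407)) = 2 - 3212993*(-1)/(2*2802407) = 2 - ½*(-3212993/2802407) = 2 + 3212993/5604814 = 14422621/5604814 ≈ 2.5733)
-4960909/P(31) + j/O(822, 345) = -4960909/(1147*31) + 14422621/(5604814*((345*(1 + 345)))) = -4960909/35557 + 14422621/(5604814*((345*346))) = -4960909*1/35557 + (14422621/5604814)/119370 = -4960909/35557 + (14422621/5604814)*(1/119370) = -4960909/35557 + 14422621/669046647180 = -3319079020589951723/23789291633779260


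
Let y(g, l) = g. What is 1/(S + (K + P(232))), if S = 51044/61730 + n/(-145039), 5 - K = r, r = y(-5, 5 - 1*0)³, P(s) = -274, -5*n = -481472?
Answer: -4476628735/643904979138 ≈ -0.0069523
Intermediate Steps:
n = 481472/5 (n = -⅕*(-481472) = 481472/5 ≈ 96294.)
r = -125 (r = (-5)³ = -125)
K = 130 (K = 5 - 1*(-125) = 5 + 125 = 130)
S = 729558702/4476628735 (S = 51044/61730 + (481472/5)/(-145039) = 51044*(1/61730) + (481472/5)*(-1/145039) = 25522/30865 - 481472/725195 = 729558702/4476628735 ≈ 0.16297)
1/(S + (K + P(232))) = 1/(729558702/4476628735 + (130 - 274)) = 1/(729558702/4476628735 - 144) = 1/(-643904979138/4476628735) = -4476628735/643904979138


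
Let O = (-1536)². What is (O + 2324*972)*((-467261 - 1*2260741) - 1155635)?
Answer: -17935505600688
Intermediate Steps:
O = 2359296
(O + 2324*972)*((-467261 - 1*2260741) - 1155635) = (2359296 + 2324*972)*((-467261 - 1*2260741) - 1155635) = (2359296 + 2258928)*((-467261 - 2260741) - 1155635) = 4618224*(-2728002 - 1155635) = 4618224*(-3883637) = -17935505600688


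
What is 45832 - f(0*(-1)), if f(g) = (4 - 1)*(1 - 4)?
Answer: 45841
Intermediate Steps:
f(g) = -9 (f(g) = 3*(-3) = -9)
45832 - f(0*(-1)) = 45832 - 1*(-9) = 45832 + 9 = 45841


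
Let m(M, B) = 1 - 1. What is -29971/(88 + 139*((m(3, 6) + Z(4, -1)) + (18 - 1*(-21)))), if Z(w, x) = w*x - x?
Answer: -29971/5092 ≈ -5.8859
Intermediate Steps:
m(M, B) = 0
Z(w, x) = -x + w*x
-29971/(88 + 139*((m(3, 6) + Z(4, -1)) + (18 - 1*(-21)))) = -29971/(88 + 139*((0 - (-1 + 4)) + (18 - 1*(-21)))) = -29971/(88 + 139*((0 - 1*3) + (18 + 21))) = -29971/(88 + 139*((0 - 3) + 39)) = -29971/(88 + 139*(-3 + 39)) = -29971/(88 + 139*36) = -29971/(88 + 5004) = -29971/5092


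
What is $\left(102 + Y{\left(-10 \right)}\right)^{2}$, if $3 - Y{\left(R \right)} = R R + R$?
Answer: $225$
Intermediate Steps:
$Y{\left(R \right)} = 3 - R - R^{2}$ ($Y{\left(R \right)} = 3 - \left(R R + R\right) = 3 - \left(R^{2} + R\right) = 3 - \left(R + R^{2}\right) = 3 - R - R^{2}$)
$\left(102 + Y{\left(-10 \right)}\right)^{2} = \left(102 - 87\right)^{2} = 15^{2} = 225$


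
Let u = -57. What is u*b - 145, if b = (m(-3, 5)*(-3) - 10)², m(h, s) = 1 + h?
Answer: -1057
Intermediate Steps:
b = 16 (b = ((1 - 3)*(-3) - 10)² = (-2*(-3) - 10)² = (6 - 10)² = (-4)² = 16)
u*b - 145 = -57*16 - 145 = -912 - 145 = -1057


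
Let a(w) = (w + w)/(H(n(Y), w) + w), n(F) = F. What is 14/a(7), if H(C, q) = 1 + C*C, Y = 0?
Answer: 8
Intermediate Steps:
H(C, q) = 1 + C²
a(w) = 2*w/(1 + w) (a(w) = (w + w)/((1 + 0²) + w) = (2*w)/((1 + 0) + w) = (2*w)/(1 + w) = 2*w/(1 + w))
14/a(7) = 14/((2*7/(1 + 7))) = 14/((2*7/8)) = 14/((2*7*(⅛))) = 14/(7/4) = 14*(4/7) = 8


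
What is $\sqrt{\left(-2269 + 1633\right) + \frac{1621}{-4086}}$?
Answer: $\frac{i \sqrt{1180543918}}{1362} \approx 25.227 i$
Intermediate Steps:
$\sqrt{\left(-2269 + 1633\right) + \frac{1621}{-4086}} = \sqrt{-636 + 1621 \left(- \frac{1}{4086}\right)} = \sqrt{-636 - \frac{1621}{4086}} = \sqrt{- \frac{2600317}{4086}} = \frac{i \sqrt{1180543918}}{1362}$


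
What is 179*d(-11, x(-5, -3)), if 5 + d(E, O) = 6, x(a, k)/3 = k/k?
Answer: 179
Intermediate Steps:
x(a, k) = 3 (x(a, k) = 3*(k/k) = 3*1 = 3)
d(E, O) = 1 (d(E, O) = -5 + 6 = 1)
179*d(-11, x(-5, -3)) = 179*1 = 179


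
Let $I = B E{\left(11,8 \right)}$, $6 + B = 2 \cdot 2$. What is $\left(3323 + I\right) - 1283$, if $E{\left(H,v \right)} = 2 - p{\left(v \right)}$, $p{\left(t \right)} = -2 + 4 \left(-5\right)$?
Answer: $1992$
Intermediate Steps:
$p{\left(t \right)} = -22$ ($p{\left(t \right)} = -2 - 20 = -22$)
$E{\left(H,v \right)} = 24$ ($E{\left(H,v \right)} = 2 - -22 = 2 + 22 = 24$)
$B = -2$ ($B = -6 + 2 \cdot 2 = -6 + 4 = -2$)
$I = -48$ ($I = \left(-2\right) 24 = -48$)
$\left(3323 + I\right) - 1283 = \left(3323 - 48\right) - 1283 = 3275 - 1283 = 1992$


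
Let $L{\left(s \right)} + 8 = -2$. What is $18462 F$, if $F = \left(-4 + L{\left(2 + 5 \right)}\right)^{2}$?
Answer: $3618552$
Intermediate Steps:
$L{\left(s \right)} = -10$ ($L{\left(s \right)} = -8 - 2 = -10$)
$F = 196$ ($F = \left(-4 - 10\right)^{2} = \left(-14\right)^{2} = 196$)
$18462 F = 18462 \cdot 196 = 3618552$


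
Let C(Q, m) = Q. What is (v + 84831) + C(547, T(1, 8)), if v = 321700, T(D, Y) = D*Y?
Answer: 407078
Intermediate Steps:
(v + 84831) + C(547, T(1, 8)) = (321700 + 84831) + 547 = 406531 + 547 = 407078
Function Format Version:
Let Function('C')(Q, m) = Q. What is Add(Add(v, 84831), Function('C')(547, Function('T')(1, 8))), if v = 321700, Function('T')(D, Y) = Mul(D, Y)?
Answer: 407078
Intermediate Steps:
Add(Add(v, 84831), Function('C')(547, Function('T')(1, 8))) = Add(Add(321700, 84831), 547) = Add(406531, 547) = 407078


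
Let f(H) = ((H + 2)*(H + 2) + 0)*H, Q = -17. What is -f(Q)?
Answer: 3825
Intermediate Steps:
f(H) = H*(2 + H)**2 (f(H) = ((2 + H)*(2 + H) + 0)*H = ((2 + H)**2 + 0)*H = (2 + H)**2*H = H*(2 + H)**2)
-f(Q) = -(-17)*(2 - 17)**2 = -(-17)*(-15)**2 = -(-17)*225 = -1*(-3825) = 3825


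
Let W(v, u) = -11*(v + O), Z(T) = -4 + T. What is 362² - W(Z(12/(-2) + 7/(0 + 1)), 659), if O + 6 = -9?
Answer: 130846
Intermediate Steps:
O = -15 (O = -6 - 9 = -15)
W(v, u) = 165 - 11*v (W(v, u) = -11*(v - 15) = -11*(-15 + v) = 165 - 11*v)
362² - W(Z(12/(-2) + 7/(0 + 1)), 659) = 362² - (165 - 11*(-4 + (12/(-2) + 7/(0 + 1)))) = 131044 - (165 - 11*(-4 + (12*(-½) + 7/1))) = 131044 - (165 - 11*(-4 + (-6 + 7*1))) = 131044 - (165 - 11*(-4 + (-6 + 7))) = 131044 - (165 - 11*(-4 + 1)) = 131044 - (165 - 11*(-3)) = 131044 - (165 + 33) = 131044 - 1*198 = 131044 - 198 = 130846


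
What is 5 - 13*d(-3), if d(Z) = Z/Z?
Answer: -8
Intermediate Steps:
d(Z) = 1
5 - 13*d(-3) = 5 - 13*1 = 5 - 13 = -8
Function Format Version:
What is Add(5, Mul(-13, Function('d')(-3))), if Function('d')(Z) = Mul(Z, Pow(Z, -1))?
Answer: -8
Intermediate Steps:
Function('d')(Z) = 1
Add(5, Mul(-13, Function('d')(-3))) = Add(5, Mul(-13, 1)) = Add(5, -13) = -8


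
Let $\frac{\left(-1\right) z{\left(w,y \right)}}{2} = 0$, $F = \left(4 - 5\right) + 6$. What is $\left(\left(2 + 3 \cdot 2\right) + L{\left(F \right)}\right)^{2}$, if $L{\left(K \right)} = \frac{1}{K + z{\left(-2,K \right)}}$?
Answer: $\frac{1681}{25} \approx 67.24$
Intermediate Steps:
$F = 5$ ($F = -1 + 6 = 5$)
$z{\left(w,y \right)} = 0$ ($z{\left(w,y \right)} = \left(-2\right) 0 = 0$)
$L{\left(K \right)} = \frac{1}{K}$ ($L{\left(K \right)} = \frac{1}{K + 0} = \frac{1}{K}$)
$\left(\left(2 + 3 \cdot 2\right) + L{\left(F \right)}\right)^{2} = \left(\left(2 + 3 \cdot 2\right) + \frac{1}{5}\right)^{2} = \left(\left(2 + 6\right) + \frac{1}{5}\right)^{2} = \left(8 + \frac{1}{5}\right)^{2} = \left(\frac{41}{5}\right)^{2} = \frac{1681}{25}$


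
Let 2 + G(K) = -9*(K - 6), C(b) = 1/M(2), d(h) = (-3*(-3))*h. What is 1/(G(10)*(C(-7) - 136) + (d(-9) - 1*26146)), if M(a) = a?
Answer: -1/21078 ≈ -4.7443e-5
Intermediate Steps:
d(h) = 9*h
C(b) = ½ (C(b) = 1/2 = ½)
G(K) = 52 - 9*K (G(K) = -2 - 9*(K - 6) = -2 - 9*(-6 + K) = -2 + (54 - 9*K) = 52 - 9*K)
1/(G(10)*(C(-7) - 136) + (d(-9) - 1*26146)) = 1/((52 - 9*10)*(½ - 136) + (9*(-9) - 1*26146)) = 1/((52 - 90)*(-271/2) + (-81 - 26146)) = 1/(-38*(-271/2) - 26227) = 1/(5149 - 26227) = 1/(-21078) = -1/21078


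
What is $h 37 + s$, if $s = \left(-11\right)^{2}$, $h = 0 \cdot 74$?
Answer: $121$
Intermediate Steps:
$h = 0$
$s = 121$
$h 37 + s = 0 \cdot 37 + 121 = 0 + 121 = 121$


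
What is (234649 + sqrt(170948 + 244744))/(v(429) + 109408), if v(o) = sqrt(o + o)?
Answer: 987402992/460388831 - 234649*sqrt(858)/11970109606 - 9*sqrt(1100814)/5985054803 + 75744*sqrt(1283)/460388831 ≈ 2.1500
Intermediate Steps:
v(o) = sqrt(2)*sqrt(o) (v(o) = sqrt(2*o) = sqrt(2)*sqrt(o))
(234649 + sqrt(170948 + 244744))/(v(429) + 109408) = (234649 + sqrt(170948 + 244744))/(sqrt(2)*sqrt(429) + 109408) = (234649 + sqrt(415692))/(sqrt(858) + 109408) = (234649 + 18*sqrt(1283))/(109408 + sqrt(858))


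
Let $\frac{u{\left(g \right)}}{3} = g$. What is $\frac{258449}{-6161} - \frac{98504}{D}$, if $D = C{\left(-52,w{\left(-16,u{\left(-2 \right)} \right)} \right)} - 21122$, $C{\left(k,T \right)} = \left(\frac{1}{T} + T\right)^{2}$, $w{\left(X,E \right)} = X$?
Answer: $- \frac{12129320003}{325812163} \approx -37.228$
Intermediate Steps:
$u{\left(g \right)} = 3 g$
$C{\left(k,T \right)} = \left(T + \frac{1}{T}\right)^{2}$
$D = - \frac{5341183}{256}$ ($D = \frac{\left(1 + \left(-16\right)^{2}\right)^{2}}{256} - 21122 = \frac{\left(1 + 256\right)^{2}}{256} - 21122 = \frac{257^{2}}{256} - 21122 = \frac{1}{256} \cdot 66049 - 21122 = \frac{66049}{256} - 21122 = - \frac{5341183}{256} \approx -20864.0$)
$\frac{258449}{-6161} - \frac{98504}{D} = \frac{258449}{-6161} - \frac{98504}{- \frac{5341183}{256}} = 258449 \left(- \frac{1}{6161}\right) - - \frac{25217024}{5341183} = - \frac{258449}{6161} + \frac{25217024}{5341183} = - \frac{12129320003}{325812163}$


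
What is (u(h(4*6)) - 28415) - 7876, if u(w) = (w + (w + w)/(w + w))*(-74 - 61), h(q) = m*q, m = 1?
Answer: -39666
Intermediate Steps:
h(q) = q (h(q) = 1*q = q)
u(w) = -135 - 135*w (u(w) = (w + (2*w)/((2*w)))*(-135) = (w + (2*w)*(1/(2*w)))*(-135) = (w + 1)*(-135) = (1 + w)*(-135) = -135 - 135*w)
(u(h(4*6)) - 28415) - 7876 = ((-135 - 540*6) - 28415) - 7876 = ((-135 - 135*24) - 28415) - 7876 = ((-135 - 3240) - 28415) - 7876 = (-3375 - 28415) - 7876 = -31790 - 7876 = -39666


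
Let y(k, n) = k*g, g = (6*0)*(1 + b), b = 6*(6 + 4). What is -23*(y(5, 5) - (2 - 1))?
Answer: 23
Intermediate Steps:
b = 60 (b = 6*10 = 60)
g = 0 (g = (6*0)*(1 + 60) = 0*61 = 0)
y(k, n) = 0 (y(k, n) = k*0 = 0)
-23*(y(5, 5) - (2 - 1)) = -23*(0 - (2 - 1)) = -23*(0 - 1*1) = -23*(0 - 1) = -23*(-1) = 23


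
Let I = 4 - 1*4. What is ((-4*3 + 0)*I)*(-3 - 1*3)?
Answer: 0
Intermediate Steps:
I = 0 (I = 4 - 4 = 0)
((-4*3 + 0)*I)*(-3 - 1*3) = ((-4*3 + 0)*0)*(-3 - 1*3) = ((-12 + 0)*0)*(-3 - 3) = -12*0*(-6) = 0*(-6) = 0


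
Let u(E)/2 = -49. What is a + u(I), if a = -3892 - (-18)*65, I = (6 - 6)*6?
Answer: -2820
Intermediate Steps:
I = 0 (I = 0*6 = 0)
u(E) = -98 (u(E) = 2*(-49) = -98)
a = -2722 (a = -3892 - 1*(-1170) = -3892 + 1170 = -2722)
a + u(I) = -2722 - 98 = -2820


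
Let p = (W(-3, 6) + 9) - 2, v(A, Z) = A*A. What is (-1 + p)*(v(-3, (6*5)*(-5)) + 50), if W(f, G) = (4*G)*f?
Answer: -3894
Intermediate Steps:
W(f, G) = 4*G*f
v(A, Z) = A**2
p = -65 (p = (4*6*(-3) + 9) - 2 = (-72 + 9) - 2 = -63 - 2 = -65)
(-1 + p)*(v(-3, (6*5)*(-5)) + 50) = (-1 - 65)*((-3)**2 + 50) = -66*(9 + 50) = -66*59 = -3894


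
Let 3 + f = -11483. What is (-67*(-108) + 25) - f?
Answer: 18747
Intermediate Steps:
f = -11486 (f = -3 - 11483 = -11486)
(-67*(-108) + 25) - f = (-67*(-108) + 25) - 1*(-11486) = (7236 + 25) + 11486 = 7261 + 11486 = 18747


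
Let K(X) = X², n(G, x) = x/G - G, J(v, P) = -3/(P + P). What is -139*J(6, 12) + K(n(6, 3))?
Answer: 381/8 ≈ 47.625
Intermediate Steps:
J(v, P) = -3/(2*P) (J(v, P) = -3*1/(2*P) = -3/(2*P))
n(G, x) = -G + x/G
-139*J(6, 12) + K(n(6, 3)) = -(-417)/(2*12) + (-1*6 + 3/6)² = -(-417)/(2*12) + (-6 + 3*(⅙))² = -139*(-⅛) + (-6 + ½)² = 139/8 + (-11/2)² = 139/8 + 121/4 = 381/8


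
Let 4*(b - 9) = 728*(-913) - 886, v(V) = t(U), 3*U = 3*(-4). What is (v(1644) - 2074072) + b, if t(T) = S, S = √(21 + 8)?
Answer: -4480901/2 + √29 ≈ -2.2404e+6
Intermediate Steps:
S = √29 ≈ 5.3852
U = -4 (U = (3*(-4))/3 = (⅓)*(-12) = -4)
t(T) = √29
v(V) = √29
b = -332757/2 (b = 9 + (728*(-913) - 886)/4 = 9 + (-664664 - 886)/4 = 9 + (¼)*(-665550) = 9 - 332775/2 = -332757/2 ≈ -1.6638e+5)
(v(1644) - 2074072) + b = (√29 - 2074072) - 332757/2 = (-2074072 + √29) - 332757/2 = -4480901/2 + √29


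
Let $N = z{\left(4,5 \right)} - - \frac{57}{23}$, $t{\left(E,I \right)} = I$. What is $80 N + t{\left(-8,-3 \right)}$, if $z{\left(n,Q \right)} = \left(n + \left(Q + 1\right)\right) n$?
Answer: $\frac{78091}{23} \approx 3395.3$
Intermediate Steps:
$z{\left(n,Q \right)} = n \left(1 + Q + n\right)$ ($z{\left(n,Q \right)} = \left(n + \left(1 + Q\right)\right) n = \left(1 + Q + n\right) n = n \left(1 + Q + n\right)$)
$N = \frac{977}{23}$ ($N = 4 \left(1 + 5 + 4\right) - - \frac{57}{23} = 4 \cdot 10 - \left(-57\right) \frac{1}{23} = 40 - - \frac{57}{23} = 40 + \frac{57}{23} = \frac{977}{23} \approx 42.478$)
$80 N + t{\left(-8,-3 \right)} = 80 \cdot \frac{977}{23} - 3 = \frac{78160}{23} - 3 = \frac{78091}{23}$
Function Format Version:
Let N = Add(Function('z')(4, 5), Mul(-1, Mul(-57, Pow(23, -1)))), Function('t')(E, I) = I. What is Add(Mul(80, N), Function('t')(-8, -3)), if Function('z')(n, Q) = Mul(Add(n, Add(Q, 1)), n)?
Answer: Rational(78091, 23) ≈ 3395.3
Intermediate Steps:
Function('z')(n, Q) = Mul(n, Add(1, Q, n)) (Function('z')(n, Q) = Mul(Add(n, Add(1, Q)), n) = Mul(Add(1, Q, n), n) = Mul(n, Add(1, Q, n)))
N = Rational(977, 23) (N = Add(Mul(4, Add(1, 5, 4)), Mul(-1, Mul(-57, Pow(23, -1)))) = Add(Mul(4, 10), Mul(-1, Mul(-57, Rational(1, 23)))) = Add(40, Mul(-1, Rational(-57, 23))) = Add(40, Rational(57, 23)) = Rational(977, 23) ≈ 42.478)
Add(Mul(80, N), Function('t')(-8, -3)) = Add(Mul(80, Rational(977, 23)), -3) = Add(Rational(78160, 23), -3) = Rational(78091, 23)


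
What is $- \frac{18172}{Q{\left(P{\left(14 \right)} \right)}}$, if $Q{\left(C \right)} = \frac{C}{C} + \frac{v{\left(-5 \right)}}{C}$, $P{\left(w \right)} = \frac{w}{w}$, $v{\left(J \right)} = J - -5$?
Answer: $-18172$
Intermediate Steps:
$v{\left(J \right)} = 5 + J$ ($v{\left(J \right)} = J + 5 = 5 + J$)
$P{\left(w \right)} = 1$
$Q{\left(C \right)} = 1$ ($Q{\left(C \right)} = \frac{C}{C} + \frac{5 - 5}{C} = 1 + \frac{0}{C} = 1 + 0 = 1$)
$- \frac{18172}{Q{\left(P{\left(14 \right)} \right)}} = - \frac{18172}{1} = \left(-18172\right) 1 = -18172$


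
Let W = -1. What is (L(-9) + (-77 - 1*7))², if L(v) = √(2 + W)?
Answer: 6889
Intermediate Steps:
L(v) = 1 (L(v) = √(2 - 1) = √1 = 1)
(L(-9) + (-77 - 1*7))² = (1 + (-77 - 1*7))² = (1 + (-77 - 7))² = (1 - 84)² = (-83)² = 6889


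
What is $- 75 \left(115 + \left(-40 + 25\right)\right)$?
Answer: $-7500$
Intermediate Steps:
$- 75 \left(115 + \left(-40 + 25\right)\right) = - 75 \left(115 - 15\right) = \left(-75\right) 100 = -7500$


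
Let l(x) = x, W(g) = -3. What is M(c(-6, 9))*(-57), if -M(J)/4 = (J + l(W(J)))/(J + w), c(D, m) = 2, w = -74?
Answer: 19/6 ≈ 3.1667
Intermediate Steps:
M(J) = -4*(-3 + J)/(-74 + J) (M(J) = -4*(J - 3)/(J - 74) = -4*(-3 + J)/(-74 + J))
M(c(-6, 9))*(-57) = (4*(3 - 1*2)/(-74 + 2))*(-57) = (4*(3 - 2)/(-72))*(-57) = (4*(-1/72)*1)*(-57) = -1/18*(-57) = 19/6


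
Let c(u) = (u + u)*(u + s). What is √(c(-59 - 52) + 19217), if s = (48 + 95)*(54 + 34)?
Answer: I*√2749789 ≈ 1658.2*I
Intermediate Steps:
s = 12584 (s = 143*88 = 12584)
c(u) = 2*u*(12584 + u) (c(u) = (u + u)*(u + 12584) = (2*u)*(12584 + u) = 2*u*(12584 + u))
√(c(-59 - 52) + 19217) = √(2*(-59 - 52)*(12584 + (-59 - 52)) + 19217) = √(2*(-111)*(12584 - 111) + 19217) = √(2*(-111)*12473 + 19217) = √(-2769006 + 19217) = √(-2749789) = I*√2749789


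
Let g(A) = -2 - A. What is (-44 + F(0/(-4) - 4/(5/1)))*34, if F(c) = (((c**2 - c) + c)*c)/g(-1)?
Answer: -184824/125 ≈ -1478.6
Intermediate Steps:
F(c) = -c**3 (F(c) = (((c**2 - c) + c)*c)/(-2 - 1*(-1)) = (c**2*c)/(-2 + 1) = c**3/(-1) = c**3*(-1) = -c**3)
(-44 + F(0/(-4) - 4/(5/1)))*34 = (-44 - (0/(-4) - 4/(5/1))**3)*34 = (-44 - (0*(-1/4) - 4/(5*1))**3)*34 = (-44 - (0 - 4/5)**3)*34 = (-44 - (-4/5)**3)*34 = (-44 - 1*(-64/125))*34 = (-44 + 64/125)*34 = -5436/125*34 = -184824/125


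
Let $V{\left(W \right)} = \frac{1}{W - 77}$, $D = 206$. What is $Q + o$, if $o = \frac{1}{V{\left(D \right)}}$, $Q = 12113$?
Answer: $12242$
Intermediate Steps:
$V{\left(W \right)} = \frac{1}{-77 + W}$
$o = 129$ ($o = \frac{1}{\frac{1}{-77 + 206}} = \frac{1}{\frac{1}{129}} = 129$)
$Q + o = 12113 + 129 = 12242$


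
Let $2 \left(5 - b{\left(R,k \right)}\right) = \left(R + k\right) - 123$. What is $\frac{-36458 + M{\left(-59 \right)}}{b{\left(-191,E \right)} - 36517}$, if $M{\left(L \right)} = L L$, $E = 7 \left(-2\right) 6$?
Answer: $\frac{32977}{36313} \approx 0.90813$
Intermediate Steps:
$E = -84$ ($E = \left(-14\right) 6 = -84$)
$b{\left(R,k \right)} = \frac{133}{2} - \frac{R}{2} - \frac{k}{2}$ ($b{\left(R,k \right)} = 5 - \frac{\left(R + k\right) - 123}{2} = 5 - \frac{-123 + R + k}{2} = 5 - \left(- \frac{123}{2} + \frac{R}{2} + \frac{k}{2}\right) = \frac{133}{2} - \frac{R}{2} - \frac{k}{2}$)
$M{\left(L \right)} = L^{2}$
$\frac{-36458 + M{\left(-59 \right)}}{b{\left(-191,E \right)} - 36517} = \frac{-36458 + \left(-59\right)^{2}}{\left(\frac{133}{2} - - \frac{191}{2} - -42\right) - 36517} = \frac{-36458 + 3481}{\left(\frac{133}{2} + \frac{191}{2} + 42\right) - 36517} = - \frac{32977}{204 - 36517} = - \frac{32977}{-36313} = \left(-32977\right) \left(- \frac{1}{36313}\right) = \frac{32977}{36313}$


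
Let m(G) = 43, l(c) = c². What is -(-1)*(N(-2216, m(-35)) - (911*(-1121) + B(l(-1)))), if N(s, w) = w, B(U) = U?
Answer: 1021273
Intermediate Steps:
-(-1)*(N(-2216, m(-35)) - (911*(-1121) + B(l(-1)))) = -(-1)*(43 - (911*(-1121) + (-1)²)) = -(-1)*(43 - (-1021231 + 1)) = -(-1)*(43 - 1*(-1021230)) = -(-1)*(43 + 1021230) = -(-1)*1021273 = -1*(-1021273) = 1021273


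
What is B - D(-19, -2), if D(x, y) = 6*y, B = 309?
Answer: 321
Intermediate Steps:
B - D(-19, -2) = 309 - 6*(-2) = 309 - 1*(-12) = 309 + 12 = 321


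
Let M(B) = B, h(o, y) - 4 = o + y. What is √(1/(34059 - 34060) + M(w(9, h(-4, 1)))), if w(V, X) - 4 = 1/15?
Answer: √690/15 ≈ 1.7512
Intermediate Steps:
h(o, y) = 4 + o + y (h(o, y) = 4 + (o + y) = 4 + o + y)
w(V, X) = 61/15 (w(V, X) = 4 + 1/15 = 61/15)
√(1/(34059 - 34060) + M(w(9, h(-4, 1)))) = √(1/(34059 - 34060) + 61/15) = √(1/(-1) + 61/15) = √(-1 + 61/15) = √(46/15) = √690/15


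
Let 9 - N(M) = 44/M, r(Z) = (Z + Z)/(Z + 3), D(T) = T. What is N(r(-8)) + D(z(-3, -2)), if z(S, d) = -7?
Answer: -47/4 ≈ -11.750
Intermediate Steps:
r(Z) = 2*Z/(3 + Z) (r(Z) = (2*Z)/(3 + Z) = 2*Z/(3 + Z))
N(M) = 9 - 44/M
N(r(-8)) + D(z(-3, -2)) = (9 - 44/(2*(-8)/(3 - 8))) - 7 = (9 - 44/(2*(-8)/(-5))) - 7 = (9 - 44/(2*(-8)*(-⅕))) - 7 = (9 - 44/16/5) - 7 = (9 - 44*5/16) - 7 = (9 - 55/4) - 7 = -19/4 - 7 = -47/4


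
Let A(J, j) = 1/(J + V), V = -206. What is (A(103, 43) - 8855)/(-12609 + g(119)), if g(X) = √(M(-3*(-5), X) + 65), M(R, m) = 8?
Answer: 5750120097/8187820612 + 456033*√73/8187820612 ≈ 0.70275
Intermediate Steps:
A(J, j) = 1/(-206 + J) (A(J, j) = 1/(J - 206) = 1/(-206 + J))
g(X) = √73 (g(X) = √(8 + 65) = √73)
(A(103, 43) - 8855)/(-12609 + g(119)) = (1/(-206 + 103) - 8855)/(-12609 + √73) = (1/(-103) - 8855)/(-12609 + √73) = (-1/103 - 8855)/(-12609 + √73) = -912066/(103*(-12609 + √73))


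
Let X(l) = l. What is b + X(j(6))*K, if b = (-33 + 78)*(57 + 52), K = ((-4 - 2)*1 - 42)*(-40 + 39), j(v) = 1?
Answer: 4953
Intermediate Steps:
K = 48 (K = (-6*1 - 42)*(-1) = (-6 - 42)*(-1) = -48*(-1) = 48)
b = 4905 (b = 45*109 = 4905)
b + X(j(6))*K = 4905 + 1*48 = 4905 + 48 = 4953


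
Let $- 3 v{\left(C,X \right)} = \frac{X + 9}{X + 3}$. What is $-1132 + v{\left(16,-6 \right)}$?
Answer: $- \frac{3395}{3} \approx -1131.7$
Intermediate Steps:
$v{\left(C,X \right)} = - \frac{9 + X}{3 \left(3 + X\right)}$ ($v{\left(C,X \right)} = - \frac{\left(X + 9\right) \frac{1}{X + 3}}{3} = - \frac{\left(9 + X\right) \frac{1}{3 + X}}{3} = - \frac{\frac{1}{3 + X} \left(9 + X\right)}{3} = - \frac{9 + X}{3 \left(3 + X\right)}$)
$-1132 + v{\left(16,-6 \right)} = -1132 + \frac{-9 - -6}{3 \left(3 - 6\right)} = -1132 + \frac{-9 + 6}{3 \left(-3\right)} = -1132 + \frac{1}{3} \left(- \frac{1}{3}\right) \left(-3\right) = -1132 + \frac{1}{3} = - \frac{3395}{3}$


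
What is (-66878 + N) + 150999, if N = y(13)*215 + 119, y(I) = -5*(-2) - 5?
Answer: 85315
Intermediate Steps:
y(I) = 5 (y(I) = 10 - 5 = 5)
N = 1194 (N = 5*215 + 119 = 1075 + 119 = 1194)
(-66878 + N) + 150999 = (-66878 + 1194) + 150999 = -65684 + 150999 = 85315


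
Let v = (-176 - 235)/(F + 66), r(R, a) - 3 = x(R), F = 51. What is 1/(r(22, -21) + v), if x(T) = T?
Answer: 39/838 ≈ 0.046539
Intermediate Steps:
r(R, a) = 3 + R
v = -137/39 (v = (-176 - 235)/(51 + 66) = -411/117 = -411*1/117 = -137/39 ≈ -3.5128)
1/(r(22, -21) + v) = 1/((3 + 22) - 137/39) = 1/(25 - 137/39) = 1/(838/39) = 39/838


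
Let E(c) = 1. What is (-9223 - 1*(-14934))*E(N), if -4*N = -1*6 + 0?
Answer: 5711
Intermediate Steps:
N = 3/2 (N = -(-1*6 + 0)/4 = -(-6 + 0)/4 = -1/4*(-6) = 3/2 ≈ 1.5000)
(-9223 - 1*(-14934))*E(N) = (-9223 - 1*(-14934))*1 = (-9223 + 14934)*1 = 5711*1 = 5711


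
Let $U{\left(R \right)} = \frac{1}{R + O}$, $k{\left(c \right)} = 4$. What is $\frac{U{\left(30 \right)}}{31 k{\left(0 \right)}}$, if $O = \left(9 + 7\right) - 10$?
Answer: $\frac{1}{4464} \approx 0.00022401$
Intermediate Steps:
$O = 6$ ($O = 16 - 10 = 6$)
$U{\left(R \right)} = \frac{1}{6 + R}$ ($U{\left(R \right)} = \frac{1}{R + 6} = \frac{1}{6 + R}$)
$\frac{U{\left(30 \right)}}{31 k{\left(0 \right)}} = \frac{1}{\left(6 + 30\right) 31 \cdot 4} = \frac{1}{36 \cdot 124} = \frac{1}{36} \cdot \frac{1}{124} = \frac{1}{4464}$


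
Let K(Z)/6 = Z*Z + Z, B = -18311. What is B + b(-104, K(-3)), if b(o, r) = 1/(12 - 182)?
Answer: -3112871/170 ≈ -18311.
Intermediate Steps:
K(Z) = 6*Z + 6*Z² (K(Z) = 6*(Z*Z + Z) = 6*(Z² + Z) = 6*(Z + Z²) = 6*Z + 6*Z²)
b(o, r) = -1/170 (b(o, r) = 1/(-170) = -1/170)
B + b(-104, K(-3)) = -18311 - 1/170 = -3112871/170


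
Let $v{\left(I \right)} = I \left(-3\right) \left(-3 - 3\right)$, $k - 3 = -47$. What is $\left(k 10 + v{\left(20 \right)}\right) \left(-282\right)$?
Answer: $22560$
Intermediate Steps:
$k = -44$ ($k = 3 - 47 = -44$)
$v{\left(I \right)} = 18 I$ ($v{\left(I \right)} = - 3 I \left(-6\right) = 18 I$)
$\left(k 10 + v{\left(20 \right)}\right) \left(-282\right) = \left(\left(-44\right) 10 + 18 \cdot 20\right) \left(-282\right) = \left(-440 + 360\right) \left(-282\right) = \left(-80\right) \left(-282\right) = 22560$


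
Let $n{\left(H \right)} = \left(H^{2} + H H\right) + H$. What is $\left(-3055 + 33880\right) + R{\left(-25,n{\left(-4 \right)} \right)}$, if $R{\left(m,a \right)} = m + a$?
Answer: $30828$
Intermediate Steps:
$n{\left(H \right)} = H + 2 H^{2}$ ($n{\left(H \right)} = \left(H^{2} + H^{2}\right) + H = 2 H^{2} + H = H + 2 H^{2}$)
$R{\left(m,a \right)} = a + m$
$\left(-3055 + 33880\right) + R{\left(-25,n{\left(-4 \right)} \right)} = \left(-3055 + 33880\right) - \left(25 + 4 \left(1 + 2 \left(-4\right)\right)\right) = 30825 - \left(25 + 4 \left(1 - 8\right)\right) = 30825 - -3 = 30825 + \left(28 - 25\right) = 30825 + 3 = 30828$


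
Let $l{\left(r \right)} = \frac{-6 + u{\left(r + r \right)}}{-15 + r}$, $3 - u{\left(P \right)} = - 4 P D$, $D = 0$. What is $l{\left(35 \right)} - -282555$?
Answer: $\frac{5651097}{20} \approx 2.8256 \cdot 10^{5}$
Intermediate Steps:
$u{\left(P \right)} = 3$ ($u{\left(P \right)} = 3 - - 4 P 0 = 3 - 0 = 3 + 0 = 3$)
$l{\left(r \right)} = - \frac{3}{-15 + r}$ ($l{\left(r \right)} = \frac{-6 + 3}{-15 + r} = - \frac{3}{-15 + r}$)
$l{\left(35 \right)} - -282555 = - \frac{3}{-15 + 35} - -282555 = - \frac{3}{20} + 282555 = \frac{5651097}{20}$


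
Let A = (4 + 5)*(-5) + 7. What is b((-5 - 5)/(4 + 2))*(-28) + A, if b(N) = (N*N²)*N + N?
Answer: -16798/81 ≈ -207.38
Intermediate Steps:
b(N) = N + N⁴ (b(N) = N³*N + N = N⁴ + N = N + N⁴)
A = -38 (A = 9*(-5) + 7 = -45 + 7 = -38)
b((-5 - 5)/(4 + 2))*(-28) + A = ((-5 - 5)/(4 + 2) + ((-5 - 5)/(4 + 2))⁴)*(-28) - 38 = (-10/6 + (-10/6)⁴)*(-28) - 38 = (-10*⅙ + (-10*⅙)⁴)*(-28) - 38 = (-5/3 + (-5/3)⁴)*(-28) - 38 = (-5/3 + 625/81)*(-28) - 38 = (490/81)*(-28) - 38 = -13720/81 - 38 = -16798/81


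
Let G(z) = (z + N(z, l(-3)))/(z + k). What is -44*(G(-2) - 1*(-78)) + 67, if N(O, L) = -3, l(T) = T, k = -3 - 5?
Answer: -3387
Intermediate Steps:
k = -8
G(z) = (-3 + z)/(-8 + z) (G(z) = (z - 3)/(z - 8) = (-3 + z)/(-8 + z))
-44*(G(-2) - 1*(-78)) + 67 = -44*((-3 - 2)/(-8 - 2) - 1*(-78)) + 67 = -44*(-5/(-10) + 78) + 67 = -44*(-⅒*(-5) + 78) + 67 = -44*(½ + 78) + 67 = -44*157/2 + 67 = -3454 + 67 = -3387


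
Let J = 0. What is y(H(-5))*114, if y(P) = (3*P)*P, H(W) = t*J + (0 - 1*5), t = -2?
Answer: 8550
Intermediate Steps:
H(W) = -5 (H(W) = -2*0 + (0 - 1*5) = 0 + (0 - 5) = 0 - 5 = -5)
y(P) = 3*P²
y(H(-5))*114 = (3*(-5)²)*114 = (3*25)*114 = 75*114 = 8550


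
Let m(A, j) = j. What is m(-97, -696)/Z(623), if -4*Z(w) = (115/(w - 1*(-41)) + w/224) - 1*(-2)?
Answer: 7394304/13159 ≈ 561.92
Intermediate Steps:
Z(w) = -1/2 - 115/(4*(41 + w)) - w/896 (Z(w) = -((115/(w - 1*(-41)) + w/224) - 1*(-2))/4 = -((115/(w + 41) + w*(1/224)) + 2)/4 = -((115/(41 + w) + w/224) + 2)/4 = -(2 + 115/(41 + w) + w/224)/4 = -1/2 - 115/(4*(41 + w)) - w/896)
m(-97, -696)/Z(623) = -696*896*(41 + 623)/(-44128 - 1*623**2 - 489*623) = -696*594944/(-44128 - 1*388129 - 304647) = -696*594944/(-44128 - 388129 - 304647) = -696/((1/896)*(1/664)*(-736904)) = -696/(-13159/10624) = -696*(-10624/13159) = 7394304/13159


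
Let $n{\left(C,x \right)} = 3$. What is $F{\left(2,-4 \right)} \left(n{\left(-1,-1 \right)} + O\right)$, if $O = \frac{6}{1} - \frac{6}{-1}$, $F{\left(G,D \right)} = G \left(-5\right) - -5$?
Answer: $-75$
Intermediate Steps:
$F{\left(G,D \right)} = 5 - 5 G$ ($F{\left(G,D \right)} = - 5 G + 5 = 5 - 5 G$)
$O = 12$ ($O = 6 \cdot 1 - -6 = 6 + 6 = 12$)
$F{\left(2,-4 \right)} \left(n{\left(-1,-1 \right)} + O\right) = \left(5 - 10\right) \left(3 + 12\right) = \left(5 - 10\right) 15 = \left(-5\right) 15 = -75$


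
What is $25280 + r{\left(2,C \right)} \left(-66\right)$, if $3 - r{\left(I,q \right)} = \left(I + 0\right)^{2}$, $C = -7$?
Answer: $25346$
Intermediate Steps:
$r{\left(I,q \right)} = 3 - I^{2}$ ($r{\left(I,q \right)} = 3 - \left(I + 0\right)^{2} = 3 - I^{2}$)
$25280 + r{\left(2,C \right)} \left(-66\right) = 25280 + \left(3 - 2^{2}\right) \left(-66\right) = 25280 + \left(3 - 4\right) \left(-66\right) = 25280 - -66 = 25280 + 66 = 25346$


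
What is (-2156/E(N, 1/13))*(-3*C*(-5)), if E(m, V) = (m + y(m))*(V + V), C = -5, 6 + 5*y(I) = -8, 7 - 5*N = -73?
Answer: 79625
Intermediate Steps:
N = 16 (N = 7/5 - 1/5*(-73) = 7/5 + 73/5 = 16)
y(I) = -14/5 (y(I) = -6/5 + (1/5)*(-8) = -6/5 - 8/5 = -14/5)
E(m, V) = 2*V*(-14/5 + m) (E(m, V) = (m - 14/5)*(V + V) = (-14/5 + m)*(2*V) = 2*V*(-14/5 + m))
(-2156/E(N, 1/13))*(-3*C*(-5)) = (-2156*65/(2*(-14 + 5*16)))*(-3*(-5)*(-5)) = (-2156*65/(2*(-14 + 80)))*(15*(-5)) = -2156/((2/5)*(1/13)*66)*(-75) = -2156/132/65*(-75) = -2156*65/132*(-75) = -3185/3*(-75) = 79625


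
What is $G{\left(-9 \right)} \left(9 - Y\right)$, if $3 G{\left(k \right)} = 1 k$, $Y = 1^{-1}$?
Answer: $-24$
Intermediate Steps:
$Y = 1$
$G{\left(k \right)} = \frac{k}{3}$ ($G{\left(k \right)} = \frac{1 k}{3} = \frac{k}{3}$)
$G{\left(-9 \right)} \left(9 - Y\right) = \frac{1}{3} \left(-9\right) \left(9 - 1\right) = - 3 \left(9 - 1\right) = \left(-3\right) 8 = -24$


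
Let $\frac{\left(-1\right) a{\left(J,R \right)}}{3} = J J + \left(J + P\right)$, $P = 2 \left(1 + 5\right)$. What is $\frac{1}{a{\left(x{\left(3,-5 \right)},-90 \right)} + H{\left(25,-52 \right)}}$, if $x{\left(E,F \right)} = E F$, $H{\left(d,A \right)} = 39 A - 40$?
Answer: $- \frac{1}{2734} \approx -0.00036576$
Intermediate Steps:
$P = 12$ ($P = 2 \cdot 6 = 12$)
$H{\left(d,A \right)} = -40 + 39 A$
$a{\left(J,R \right)} = -36 - 3 J - 3 J^{2}$ ($a{\left(J,R \right)} = - 3 \left(J J + \left(J + 12\right)\right) = - 3 \left(J^{2} + \left(12 + J\right)\right) = - 3 \left(12 + J + J^{2}\right) = -36 - 3 J - 3 J^{2}$)
$\frac{1}{a{\left(x{\left(3,-5 \right)},-90 \right)} + H{\left(25,-52 \right)}} = \frac{1}{\left(-36 - 3 \cdot 3 \left(-5\right) - 3 \left(3 \left(-5\right)\right)^{2}\right) + \left(-40 + 39 \left(-52\right)\right)} = \frac{1}{\left(-36 - -45 - 3 \left(-15\right)^{2}\right) - 2068} = \frac{1}{\left(-36 + 45 - 675\right) - 2068} = \frac{1}{-666 - 2068} = \frac{1}{-2734} = - \frac{1}{2734}$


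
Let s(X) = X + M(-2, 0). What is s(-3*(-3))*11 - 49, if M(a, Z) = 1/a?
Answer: 89/2 ≈ 44.500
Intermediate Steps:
s(X) = -½ + X (s(X) = X + 1/(-2) = X - ½ = -½ + X)
s(-3*(-3))*11 - 49 = (-½ - 3*(-3))*11 - 49 = (-½ + 9)*11 - 49 = (17/2)*11 - 49 = 187/2 - 49 = 89/2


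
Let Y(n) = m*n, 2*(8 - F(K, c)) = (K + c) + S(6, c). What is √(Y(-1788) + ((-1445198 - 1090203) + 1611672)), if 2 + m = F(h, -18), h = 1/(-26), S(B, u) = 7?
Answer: I*√159590990/13 ≈ 971.76*I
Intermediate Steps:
h = -1/26 ≈ -0.038462
F(K, c) = 9/2 - K/2 - c/2 (F(K, c) = 8 - ((K + c) + 7)/2 = 8 - (7 + K + c)/2 = 8 + (-7/2 - K/2 - c/2) = 9/2 - K/2 - c/2)
m = 599/52 (m = -2 + (9/2 - ½*(-1/26) - ½*(-18)) = -2 + (9/2 + 1/52 + 9) = -2 + 703/52 = 599/52 ≈ 11.519)
Y(n) = 599*n/52
√(Y(-1788) + ((-1445198 - 1090203) + 1611672)) = √((599/52)*(-1788) + ((-1445198 - 1090203) + 1611672)) = √(-267753/13 + (-2535401 + 1611672)) = √(-267753/13 - 923729) = √(-12276230/13) = I*√159590990/13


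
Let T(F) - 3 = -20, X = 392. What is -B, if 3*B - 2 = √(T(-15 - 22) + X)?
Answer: -⅔ - 5*√15/3 ≈ -7.1216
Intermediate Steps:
T(F) = -17 (T(F) = 3 - 20 = -17)
B = ⅔ + 5*√15/3 (B = ⅔ + √(-17 + 392)/3 = ⅔ + √375/3 = ⅔ + (5*√15)/3 = ⅔ + 5*√15/3 ≈ 7.1216)
-B = -(⅔ + 5*√15/3) = -⅔ - 5*√15/3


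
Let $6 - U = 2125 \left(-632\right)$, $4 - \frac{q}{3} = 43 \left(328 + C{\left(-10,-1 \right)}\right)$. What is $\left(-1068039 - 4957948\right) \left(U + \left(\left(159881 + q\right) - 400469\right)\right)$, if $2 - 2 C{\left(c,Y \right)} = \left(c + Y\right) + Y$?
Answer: $-6382815820205$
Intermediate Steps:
$C{\left(c,Y \right)} = 1 - Y - \frac{c}{2}$ ($C{\left(c,Y \right)} = 1 - \frac{\left(c + Y\right) + Y}{2} = 1 - \frac{\left(Y + c\right) + Y}{2} = 1 - \frac{c + 2 Y}{2} = 1 - \left(Y + \frac{c}{2}\right) = 1 - Y - \frac{c}{2}$)
$q = -43203$ ($q = 12 - 3 \cdot 43 \left(328 - -7\right) = 12 - 3 \cdot 43 \left(328 + \left(1 + 1 + 5\right)\right) = 12 - 3 \cdot 43 \left(328 + 7\right) = 12 - 3 \cdot 43 \cdot 335 = 12 - 43215 = -43203$)
$U = 1343006$ ($U = 6 - 2125 \left(-632\right) = 6 - -1343000 = 6 + 1343000 = 1343006$)
$\left(-1068039 - 4957948\right) \left(U + \left(\left(159881 + q\right) - 400469\right)\right) = \left(-1068039 - 4957948\right) \left(1343006 + \left(\left(159881 - 43203\right) - 400469\right)\right) = - 6025987 \left(1343006 + \left(116678 - 400469\right)\right) = - 6025987 \left(1343006 - 283791\right) = \left(-6025987\right) 1059215 = -6382815820205$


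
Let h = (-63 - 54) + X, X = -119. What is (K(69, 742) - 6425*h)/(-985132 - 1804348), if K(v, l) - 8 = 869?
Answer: -1517177/2789480 ≈ -0.54389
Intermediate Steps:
K(v, l) = 877 (K(v, l) = 8 + 869 = 877)
h = -236 (h = (-63 - 54) - 119 = -117 - 119 = -236)
(K(69, 742) - 6425*h)/(-985132 - 1804348) = (877 - 6425*(-236))/(-985132 - 1804348) = (877 + 1516300)/(-2789480) = 1517177*(-1/2789480) = -1517177/2789480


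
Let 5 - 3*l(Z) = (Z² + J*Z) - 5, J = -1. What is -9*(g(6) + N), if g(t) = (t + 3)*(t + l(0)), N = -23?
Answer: -549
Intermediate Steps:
l(Z) = 10/3 - Z²/3 + Z/3 (l(Z) = 5/3 - ((Z² - Z) - 5)/3 = 5/3 - (-5 + Z² - Z)/3 = 5/3 + (5/3 - Z²/3 + Z/3) = 10/3 - Z²/3 + Z/3)
g(t) = (3 + t)*(10/3 + t) (g(t) = (t + 3)*(t + (10/3 - ⅓*0² + (⅓)*0)) = (3 + t)*(t + (10/3 - ⅓*0 + 0)) = (3 + t)*(t + (10/3 + 0 + 0)) = (3 + t)*(t + 10/3) = (3 + t)*(10/3 + t))
-9*(g(6) + N) = -9*((10 + 6² + (19/3)*6) - 23) = -9*((10 + 36 + 38) - 23) = -9*(84 - 23) = -9*61 = -549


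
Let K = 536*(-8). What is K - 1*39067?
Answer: -43355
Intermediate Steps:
K = -4288
K - 1*39067 = -4288 - 1*39067 = -4288 - 39067 = -43355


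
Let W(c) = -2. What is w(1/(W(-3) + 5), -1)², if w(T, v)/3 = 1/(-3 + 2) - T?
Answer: 16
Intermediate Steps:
w(T, v) = -3 - 3*T (w(T, v) = 3*(1/(-3 + 2) - T) = 3*(1/(-1) - T) = 3*(-1 - T) = -3 - 3*T)
w(1/(W(-3) + 5), -1)² = (-3 - 3/(-2 + 5))² = (-3 - 3/3)² = (-3 - 3*⅓)² = (-3 - 1)² = (-4)² = 16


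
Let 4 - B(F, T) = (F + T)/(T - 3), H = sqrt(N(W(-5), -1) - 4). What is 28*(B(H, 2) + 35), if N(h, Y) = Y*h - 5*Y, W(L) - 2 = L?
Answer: 1204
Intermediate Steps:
W(L) = 2 + L
N(h, Y) = -5*Y + Y*h
H = 2 (H = sqrt(-(-5 + (2 - 5)) - 4) = sqrt(-(-5 - 3) - 4) = sqrt(-1*(-8) - 4) = sqrt(8 - 4) = sqrt(4) = 2)
B(F, T) = 4 - (F + T)/(-3 + T) (B(F, T) = 4 - (F + T)/(T - 3) = 4 - (F + T)/(-3 + T))
28*(B(H, 2) + 35) = 28*((-12 - 1*2 + 3*2)/(-3 + 2) + 35) = 28*((-12 - 2 + 6)/(-1) + 35) = 28*(-1*(-8) + 35) = 28*(8 + 35) = 28*43 = 1204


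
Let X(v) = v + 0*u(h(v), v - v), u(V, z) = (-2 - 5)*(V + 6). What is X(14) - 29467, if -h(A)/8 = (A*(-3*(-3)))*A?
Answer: -29453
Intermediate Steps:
h(A) = -72*A² (h(A) = -8*A*(-3*(-3))*A = -8*A*9*A = -8*9*A*A = -72*A²)
u(V, z) = -42 - 7*V (u(V, z) = -7*(6 + V) = -42 - 7*V)
X(v) = v (X(v) = v + 0*(-42 - (-504)*v²) = v + 0*(-42 + 504*v²) = v + 0 = v)
X(14) - 29467 = 14 - 29467 = -29453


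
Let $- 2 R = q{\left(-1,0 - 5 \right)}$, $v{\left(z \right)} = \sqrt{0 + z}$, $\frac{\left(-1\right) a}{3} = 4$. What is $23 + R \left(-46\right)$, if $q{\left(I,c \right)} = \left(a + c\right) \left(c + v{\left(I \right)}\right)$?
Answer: $1978 - 391 i \approx 1978.0 - 391.0 i$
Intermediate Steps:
$a = -12$ ($a = \left(-3\right) 4 = -12$)
$v{\left(z \right)} = \sqrt{z}$
$q{\left(I,c \right)} = \left(-12 + c\right) \left(c + \sqrt{I}\right)$
$R = - \frac{85}{2} + \frac{17 i}{2}$ ($R = - \frac{\left(0 - 5\right)^{2} - 12 \left(0 - 5\right) - 12 \sqrt{-1} + \left(0 - 5\right) \sqrt{-1}}{2} = - \frac{\left(-5\right)^{2} - -60 - 12 i - 5 i}{2} = - \frac{25 + 60 - 12 i - 5 i}{2} = - \frac{85 - 17 i}{2} = - \frac{85}{2} + \frac{17 i}{2} \approx -42.5 + 8.5 i$)
$23 + R \left(-46\right) = 23 + \left(- \frac{85}{2} + \frac{17 i}{2}\right) \left(-46\right) = 23 + \left(1955 - 391 i\right) = 1978 - 391 i$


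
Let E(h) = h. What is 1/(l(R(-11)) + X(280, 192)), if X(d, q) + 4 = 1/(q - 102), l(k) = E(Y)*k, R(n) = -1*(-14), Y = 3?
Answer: 90/3421 ≈ 0.026308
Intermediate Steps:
R(n) = 14
l(k) = 3*k
X(d, q) = -4 + 1/(-102 + q) (X(d, q) = -4 + 1/(q - 102) = -4 + 1/(-102 + q))
1/(l(R(-11)) + X(280, 192)) = 1/(3*14 + (409 - 4*192)/(-102 + 192)) = 1/(42 + (409 - 768)/90) = 1/(42 + (1/90)*(-359)) = 1/(42 - 359/90) = 1/(3421/90) = 90/3421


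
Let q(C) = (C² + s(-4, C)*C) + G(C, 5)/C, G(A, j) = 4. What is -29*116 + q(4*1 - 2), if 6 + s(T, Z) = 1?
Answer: -3368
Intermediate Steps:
s(T, Z) = -5 (s(T, Z) = -6 + 1 = -5)
q(C) = C² - 5*C + 4/C (q(C) = (C² - 5*C) + 4/C = C² - 5*C + 4/C)
-29*116 + q(4*1 - 2) = -29*116 + (4 + (4*1 - 2)²*(-5 + (4*1 - 2)))/(4*1 - 2) = -3364 + (4 + (4 - 2)²*(-5 + (4 - 2)))/(4 - 2) = -3364 + (4 + 2²*(-5 + 2))/2 = -3364 + (4 + 4*(-3))/2 = -3364 + (4 - 12)/2 = -3364 + (½)*(-8) = -3364 - 4 = -3368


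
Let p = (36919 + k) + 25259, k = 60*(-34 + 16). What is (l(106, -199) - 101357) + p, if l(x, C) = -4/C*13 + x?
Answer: -7990395/199 ≈ -40153.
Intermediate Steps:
k = -1080 (k = 60*(-18) = -1080)
l(x, C) = x - 52/C (l(x, C) = -52/C + x = x - 52/C)
p = 61098 (p = (36919 - 1080) + 25259 = 35839 + 25259 = 61098)
(l(106, -199) - 101357) + p = ((106 - 52/(-199)) - 101357) + 61098 = ((106 - 52*(-1/199)) - 101357) + 61098 = ((106 + 52/199) - 101357) + 61098 = (21146/199 - 101357) + 61098 = -20148897/199 + 61098 = -7990395/199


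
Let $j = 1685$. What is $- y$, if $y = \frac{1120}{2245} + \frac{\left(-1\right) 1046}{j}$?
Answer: $\frac{92214}{756565} \approx 0.12189$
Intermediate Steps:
$y = - \frac{92214}{756565}$ ($y = \frac{1120}{2245} + \frac{\left(-1\right) 1046}{1685} = 1120 \cdot \frac{1}{2245} - \frac{1046}{1685} = \frac{224}{449} - \frac{1046}{1685} = - \frac{92214}{756565} \approx -0.12189$)
$- y = \left(-1\right) \left(- \frac{92214}{756565}\right) = \frac{92214}{756565}$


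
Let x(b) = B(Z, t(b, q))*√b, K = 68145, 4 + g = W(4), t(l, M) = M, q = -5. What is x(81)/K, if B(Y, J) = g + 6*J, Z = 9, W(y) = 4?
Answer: -18/4543 ≈ -0.0039621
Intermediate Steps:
g = 0 (g = -4 + 4 = 0)
B(Y, J) = 6*J (B(Y, J) = 0 + 6*J = 6*J)
x(b) = -30*√b (x(b) = (6*(-5))*√b = -30*√b)
x(81)/K = -30*√81/68145 = -30*9*(1/68145) = -270*1/68145 = -18/4543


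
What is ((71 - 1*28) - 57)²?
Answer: 196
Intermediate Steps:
((71 - 1*28) - 57)² = ((71 - 28) - 57)² = (43 - 57)² = (-14)² = 196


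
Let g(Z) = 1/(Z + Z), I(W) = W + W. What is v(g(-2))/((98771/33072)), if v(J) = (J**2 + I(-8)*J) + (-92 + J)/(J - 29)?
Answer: 238659/98771 ≈ 2.4163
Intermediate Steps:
I(W) = 2*W
g(Z) = 1/(2*Z)
v(J) = J**2 - 16*J + (-92 + J)/(-29 + J) (v(J) = (J**2 + (2*(-8))*J) + (-92 + J)/(J - 29) = (J**2 - 16*J) + (-92 + J)/(-29 + J) = J**2 - 16*J + (-92 + J)/(-29 + J))
v(g(-2))/((98771/33072)) = ((-92 + ((1/2)/(-2))**3 - 45*((1/2)/(-2))**2 + 465*((1/2)/(-2)))/(-29 + (1/2)/(-2)))/((98771/33072)) = ((-92 + ((1/2)*(-1/2))**3 - 45*((1/2)*(-1/2))**2 + 465*((1/2)*(-1/2)))/(-29 + (1/2)*(-1/2)))/((98771*(1/33072))) = ((-92 + (-1/4)**3 - 45*(-1/4)**2 + 465*(-1/4))/(-29 - 1/4))/(98771/33072) = ((-92 - 1/64 - 45*1/16 - 465/4)/(-117/4))*(33072/98771) = -4*(-92 - 1/64 - 45/16 - 465/4)/117*(33072/98771) = -4/117*(-13509/64)*(33072/98771) = (1501/208)*(33072/98771) = 238659/98771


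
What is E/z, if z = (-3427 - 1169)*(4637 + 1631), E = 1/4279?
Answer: -1/123268268112 ≈ -8.1124e-12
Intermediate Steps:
E = 1/4279 ≈ 0.00023370
z = -28807728 (z = -4596*6268 = -28807728)
E/z = (1/4279)/(-28807728) = (1/4279)*(-1/28807728) = -1/123268268112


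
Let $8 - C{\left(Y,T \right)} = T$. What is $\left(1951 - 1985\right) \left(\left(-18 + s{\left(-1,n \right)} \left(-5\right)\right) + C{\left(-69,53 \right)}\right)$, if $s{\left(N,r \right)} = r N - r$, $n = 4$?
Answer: $782$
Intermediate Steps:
$C{\left(Y,T \right)} = 8 - T$
$s{\left(N,r \right)} = - r + N r$ ($s{\left(N,r \right)} = N r - r = - r + N r$)
$\left(1951 - 1985\right) \left(\left(-18 + s{\left(-1,n \right)} \left(-5\right)\right) + C{\left(-69,53 \right)}\right) = \left(1951 - 1985\right) \left(\left(-18 + 4 \left(-1 - 1\right) \left(-5\right)\right) + \left(8 - 53\right)\right) = - 34 \left(\left(-18 + 4 \left(-2\right) \left(-5\right)\right) + \left(8 - 53\right)\right) = - 34 \left(\left(-18 - -40\right) - 45\right) = - 34 \left(\left(-18 + 40\right) - 45\right) = - 34 \left(22 - 45\right) = \left(-34\right) \left(-23\right) = 782$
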